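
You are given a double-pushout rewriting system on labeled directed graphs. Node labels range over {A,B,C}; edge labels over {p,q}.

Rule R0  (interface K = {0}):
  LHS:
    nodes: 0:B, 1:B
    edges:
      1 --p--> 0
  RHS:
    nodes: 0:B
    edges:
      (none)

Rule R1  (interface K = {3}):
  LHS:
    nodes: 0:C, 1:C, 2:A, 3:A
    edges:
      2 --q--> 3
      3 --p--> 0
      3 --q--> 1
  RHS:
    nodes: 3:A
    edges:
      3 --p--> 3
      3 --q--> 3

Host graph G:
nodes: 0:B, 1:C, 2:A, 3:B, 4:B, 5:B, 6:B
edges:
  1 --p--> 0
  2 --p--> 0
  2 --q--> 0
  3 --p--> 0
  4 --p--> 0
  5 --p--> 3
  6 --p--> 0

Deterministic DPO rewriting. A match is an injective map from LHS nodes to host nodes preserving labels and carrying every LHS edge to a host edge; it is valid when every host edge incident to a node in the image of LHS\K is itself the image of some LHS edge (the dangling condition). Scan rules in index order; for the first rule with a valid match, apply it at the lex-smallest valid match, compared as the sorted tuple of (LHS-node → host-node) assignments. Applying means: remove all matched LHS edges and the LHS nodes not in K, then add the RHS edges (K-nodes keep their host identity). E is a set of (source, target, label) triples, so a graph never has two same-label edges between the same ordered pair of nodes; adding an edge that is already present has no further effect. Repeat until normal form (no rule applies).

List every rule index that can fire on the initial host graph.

R0: 3 valid matches — {0↦0, 1↦4}, {0↦0, 1↦6}, {0↦3, 1↦5}
R1: no valid match — LHS pattern not found

Answer: [R0]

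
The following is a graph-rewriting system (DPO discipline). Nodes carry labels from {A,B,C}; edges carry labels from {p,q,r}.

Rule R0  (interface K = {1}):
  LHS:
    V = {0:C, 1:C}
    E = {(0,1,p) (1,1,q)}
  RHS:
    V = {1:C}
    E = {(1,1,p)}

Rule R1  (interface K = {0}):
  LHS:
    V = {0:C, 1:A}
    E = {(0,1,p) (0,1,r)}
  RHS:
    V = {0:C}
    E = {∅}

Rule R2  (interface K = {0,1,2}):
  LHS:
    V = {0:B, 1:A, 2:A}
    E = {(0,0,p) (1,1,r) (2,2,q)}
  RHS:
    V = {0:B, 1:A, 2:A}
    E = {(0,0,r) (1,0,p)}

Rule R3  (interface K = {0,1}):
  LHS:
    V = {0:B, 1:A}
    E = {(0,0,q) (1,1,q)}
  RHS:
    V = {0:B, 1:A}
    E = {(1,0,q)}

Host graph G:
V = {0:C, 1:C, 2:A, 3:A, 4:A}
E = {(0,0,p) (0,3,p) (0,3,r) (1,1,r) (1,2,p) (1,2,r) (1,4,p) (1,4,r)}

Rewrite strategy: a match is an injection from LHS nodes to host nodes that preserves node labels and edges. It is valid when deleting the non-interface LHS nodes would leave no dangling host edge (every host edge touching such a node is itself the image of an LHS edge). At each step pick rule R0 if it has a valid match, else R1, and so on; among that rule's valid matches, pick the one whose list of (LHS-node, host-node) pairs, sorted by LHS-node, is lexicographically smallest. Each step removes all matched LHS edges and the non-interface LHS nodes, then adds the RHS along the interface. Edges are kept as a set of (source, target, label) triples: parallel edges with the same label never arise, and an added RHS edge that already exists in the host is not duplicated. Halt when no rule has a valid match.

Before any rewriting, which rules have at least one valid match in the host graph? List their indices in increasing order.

R0: no valid match — LHS pattern not found
R1: 3 valid matches — {0↦0, 1↦3}, {0↦1, 1↦2}, {0↦1, 1↦4}
R2: no valid match — LHS pattern not found
R3: no valid match — LHS pattern not found

Answer: [R1]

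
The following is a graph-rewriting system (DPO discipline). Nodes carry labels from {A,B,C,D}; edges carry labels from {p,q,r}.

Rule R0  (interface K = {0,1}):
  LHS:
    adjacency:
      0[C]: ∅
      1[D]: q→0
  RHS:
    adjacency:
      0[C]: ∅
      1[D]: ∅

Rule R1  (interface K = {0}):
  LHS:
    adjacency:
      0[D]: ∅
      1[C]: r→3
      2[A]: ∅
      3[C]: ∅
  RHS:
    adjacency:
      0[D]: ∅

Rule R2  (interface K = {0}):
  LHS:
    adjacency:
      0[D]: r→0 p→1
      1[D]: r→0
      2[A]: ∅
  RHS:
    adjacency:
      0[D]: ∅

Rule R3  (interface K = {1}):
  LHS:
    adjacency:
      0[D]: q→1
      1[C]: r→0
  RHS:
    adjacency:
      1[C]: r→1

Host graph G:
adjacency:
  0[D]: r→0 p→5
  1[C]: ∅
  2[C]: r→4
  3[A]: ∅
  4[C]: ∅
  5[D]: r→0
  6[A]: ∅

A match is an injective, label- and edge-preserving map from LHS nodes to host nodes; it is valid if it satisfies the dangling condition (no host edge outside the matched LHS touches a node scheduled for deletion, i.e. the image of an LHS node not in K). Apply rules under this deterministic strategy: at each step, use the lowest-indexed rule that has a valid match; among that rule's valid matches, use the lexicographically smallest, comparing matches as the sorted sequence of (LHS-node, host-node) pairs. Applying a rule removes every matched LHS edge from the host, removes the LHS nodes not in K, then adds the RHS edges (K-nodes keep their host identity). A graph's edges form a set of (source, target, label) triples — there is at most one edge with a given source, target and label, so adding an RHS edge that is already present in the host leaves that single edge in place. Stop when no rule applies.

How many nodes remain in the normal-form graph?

Answer: 2

Steps:
[0] host  ⇒  7 nodes, 4 edges  {0-r->0 0-p->5 2-r->4 5-r->0}
[1] R1 @ {0↦0, 1↦2, 2↦3, 3↦4}  ⇒  4 nodes, 3 edges  {0-r->0 0-p->5 5-r->0}
[2] R2 @ {0↦0, 1↦5, 2↦6}  ⇒  2 nodes, 0 edges  {∅}
final graph: no rule applies after step 2
NF nodes: {0:D, 1:C}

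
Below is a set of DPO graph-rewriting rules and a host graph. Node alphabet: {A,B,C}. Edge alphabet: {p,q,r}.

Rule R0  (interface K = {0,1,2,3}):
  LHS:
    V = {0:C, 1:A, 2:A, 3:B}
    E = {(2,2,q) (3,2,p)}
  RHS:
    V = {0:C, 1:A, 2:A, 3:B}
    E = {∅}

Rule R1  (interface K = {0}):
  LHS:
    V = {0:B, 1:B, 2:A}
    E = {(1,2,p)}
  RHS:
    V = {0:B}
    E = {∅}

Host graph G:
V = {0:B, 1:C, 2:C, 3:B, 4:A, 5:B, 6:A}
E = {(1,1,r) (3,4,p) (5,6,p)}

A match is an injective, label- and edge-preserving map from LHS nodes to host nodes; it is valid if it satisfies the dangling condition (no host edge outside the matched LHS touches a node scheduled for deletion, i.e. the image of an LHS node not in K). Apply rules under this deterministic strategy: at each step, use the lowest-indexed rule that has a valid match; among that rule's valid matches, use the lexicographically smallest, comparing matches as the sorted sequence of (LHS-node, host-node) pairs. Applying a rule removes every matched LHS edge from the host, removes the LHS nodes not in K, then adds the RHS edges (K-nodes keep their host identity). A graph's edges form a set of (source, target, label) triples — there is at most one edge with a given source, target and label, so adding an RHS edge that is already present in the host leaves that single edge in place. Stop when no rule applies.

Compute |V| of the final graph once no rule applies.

Answer: 3

Steps:
start.  V:7 E:3  edges: 1-r->1 3-p->4 5-p->6
1. fire R1 via {0↦0, 1↦3, 2↦4}  →  V:5 E:2  edges: 1-r->1 5-p->6
2. fire R1 via {0↦0, 1↦5, 2↦6}  →  V:3 E:1  edges: 1-r->1
halt: no rule applies after step 2
NF nodes: {0:B, 1:C, 2:C}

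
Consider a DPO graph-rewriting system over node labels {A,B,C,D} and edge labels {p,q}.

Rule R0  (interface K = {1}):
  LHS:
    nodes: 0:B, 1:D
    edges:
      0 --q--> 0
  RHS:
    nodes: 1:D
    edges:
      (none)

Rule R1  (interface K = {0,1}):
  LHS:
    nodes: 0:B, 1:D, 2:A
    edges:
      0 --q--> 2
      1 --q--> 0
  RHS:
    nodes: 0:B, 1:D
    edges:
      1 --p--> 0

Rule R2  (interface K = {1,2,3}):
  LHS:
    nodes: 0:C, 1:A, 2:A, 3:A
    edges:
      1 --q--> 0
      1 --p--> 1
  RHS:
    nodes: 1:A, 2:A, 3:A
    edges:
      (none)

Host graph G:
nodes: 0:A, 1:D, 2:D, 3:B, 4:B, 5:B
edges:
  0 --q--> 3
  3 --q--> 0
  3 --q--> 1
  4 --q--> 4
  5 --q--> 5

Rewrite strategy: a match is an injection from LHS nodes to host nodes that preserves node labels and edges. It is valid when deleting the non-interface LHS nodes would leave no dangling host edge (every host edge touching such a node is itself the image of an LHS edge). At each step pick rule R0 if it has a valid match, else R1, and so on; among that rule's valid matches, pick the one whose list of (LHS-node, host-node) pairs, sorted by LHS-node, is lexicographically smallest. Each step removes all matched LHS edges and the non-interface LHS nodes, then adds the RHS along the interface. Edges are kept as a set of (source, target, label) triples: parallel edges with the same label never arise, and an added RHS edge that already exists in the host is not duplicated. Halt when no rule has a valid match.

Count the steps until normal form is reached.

initial: |V|=6 |E|=5  E = 0-q->3 3-q->0 3-q->1 4-q->4 5-q->5
step 1: apply R0 at {0↦4, 1↦1}  → |V|=5 |E|=4  E = 0-q->3 3-q->0 3-q->1 5-q->5
step 2: apply R0 at {0↦5, 1↦1}  → |V|=4 |E|=3  E = 0-q->3 3-q->0 3-q->1
normal form: no rule applies after step 2

Answer: 2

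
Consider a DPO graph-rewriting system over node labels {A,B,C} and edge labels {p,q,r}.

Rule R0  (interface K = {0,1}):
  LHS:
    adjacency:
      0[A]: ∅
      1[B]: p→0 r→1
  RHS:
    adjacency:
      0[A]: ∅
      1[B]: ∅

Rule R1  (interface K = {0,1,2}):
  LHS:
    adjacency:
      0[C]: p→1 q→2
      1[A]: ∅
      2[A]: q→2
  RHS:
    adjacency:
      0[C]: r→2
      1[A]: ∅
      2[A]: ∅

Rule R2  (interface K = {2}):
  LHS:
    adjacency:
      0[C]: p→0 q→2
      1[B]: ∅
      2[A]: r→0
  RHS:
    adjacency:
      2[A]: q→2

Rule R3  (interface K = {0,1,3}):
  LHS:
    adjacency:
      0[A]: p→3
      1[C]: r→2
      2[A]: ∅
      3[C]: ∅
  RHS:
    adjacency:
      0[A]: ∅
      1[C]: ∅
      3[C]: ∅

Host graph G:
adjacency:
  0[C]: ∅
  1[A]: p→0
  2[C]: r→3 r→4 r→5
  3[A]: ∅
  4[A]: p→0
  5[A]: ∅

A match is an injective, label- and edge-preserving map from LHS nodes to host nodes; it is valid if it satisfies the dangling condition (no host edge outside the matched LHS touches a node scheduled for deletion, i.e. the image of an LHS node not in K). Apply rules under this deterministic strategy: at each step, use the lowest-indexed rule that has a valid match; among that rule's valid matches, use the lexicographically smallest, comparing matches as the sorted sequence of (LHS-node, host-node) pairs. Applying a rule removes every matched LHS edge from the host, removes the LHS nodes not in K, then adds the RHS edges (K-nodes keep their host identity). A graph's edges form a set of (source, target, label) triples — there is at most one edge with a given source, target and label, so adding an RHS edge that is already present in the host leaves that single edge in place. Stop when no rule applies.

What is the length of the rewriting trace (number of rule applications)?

[0] host  ⇒  6 nodes, 5 edges  {1-p->0 2-r->3 2-r->4 2-r->5 4-p->0}
[1] R3 @ {0↦1, 1↦2, 2↦3, 3↦0}  ⇒  5 nodes, 3 edges  {2-r->4 2-r->5 4-p->0}
[2] R3 @ {0↦4, 1↦2, 2↦5, 3↦0}  ⇒  4 nodes, 1 edges  {2-r->4}
final graph: no rule applies after step 2

Answer: 2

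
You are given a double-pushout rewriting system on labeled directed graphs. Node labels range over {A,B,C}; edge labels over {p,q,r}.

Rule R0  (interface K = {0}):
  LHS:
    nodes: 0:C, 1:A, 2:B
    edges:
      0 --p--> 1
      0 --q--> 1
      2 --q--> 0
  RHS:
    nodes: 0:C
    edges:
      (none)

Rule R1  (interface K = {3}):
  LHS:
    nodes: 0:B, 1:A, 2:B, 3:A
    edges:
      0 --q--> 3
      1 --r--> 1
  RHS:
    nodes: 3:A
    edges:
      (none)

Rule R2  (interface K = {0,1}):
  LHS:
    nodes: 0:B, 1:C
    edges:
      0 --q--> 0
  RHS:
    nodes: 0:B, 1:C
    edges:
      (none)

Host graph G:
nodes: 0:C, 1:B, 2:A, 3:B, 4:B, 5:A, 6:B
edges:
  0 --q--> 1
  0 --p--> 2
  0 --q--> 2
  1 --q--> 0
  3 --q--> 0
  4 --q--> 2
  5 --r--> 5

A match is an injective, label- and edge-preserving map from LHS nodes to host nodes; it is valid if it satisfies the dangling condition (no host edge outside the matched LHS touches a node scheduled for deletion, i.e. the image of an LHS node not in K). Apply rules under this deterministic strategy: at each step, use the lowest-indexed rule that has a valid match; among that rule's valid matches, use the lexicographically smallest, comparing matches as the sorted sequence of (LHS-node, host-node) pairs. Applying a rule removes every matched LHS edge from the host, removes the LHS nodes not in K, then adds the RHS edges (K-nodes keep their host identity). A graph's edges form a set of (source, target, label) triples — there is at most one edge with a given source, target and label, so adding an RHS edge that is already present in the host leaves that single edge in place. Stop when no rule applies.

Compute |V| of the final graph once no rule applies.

Answer: 2

Derivation:
[0] host  ⇒  7 nodes, 7 edges  {0-q->1 0-p->2 0-q->2 1-q->0 3-q->0 4-q->2 5-r->5}
[1] R1 @ {0↦4, 1↦5, 2↦6, 3↦2}  ⇒  4 nodes, 5 edges  {0-q->1 0-p->2 0-q->2 1-q->0 3-q->0}
[2] R0 @ {0↦0, 1↦2, 2↦3}  ⇒  2 nodes, 2 edges  {0-q->1 1-q->0}
final graph: no rule applies after step 2
NF nodes: {0:C, 1:B}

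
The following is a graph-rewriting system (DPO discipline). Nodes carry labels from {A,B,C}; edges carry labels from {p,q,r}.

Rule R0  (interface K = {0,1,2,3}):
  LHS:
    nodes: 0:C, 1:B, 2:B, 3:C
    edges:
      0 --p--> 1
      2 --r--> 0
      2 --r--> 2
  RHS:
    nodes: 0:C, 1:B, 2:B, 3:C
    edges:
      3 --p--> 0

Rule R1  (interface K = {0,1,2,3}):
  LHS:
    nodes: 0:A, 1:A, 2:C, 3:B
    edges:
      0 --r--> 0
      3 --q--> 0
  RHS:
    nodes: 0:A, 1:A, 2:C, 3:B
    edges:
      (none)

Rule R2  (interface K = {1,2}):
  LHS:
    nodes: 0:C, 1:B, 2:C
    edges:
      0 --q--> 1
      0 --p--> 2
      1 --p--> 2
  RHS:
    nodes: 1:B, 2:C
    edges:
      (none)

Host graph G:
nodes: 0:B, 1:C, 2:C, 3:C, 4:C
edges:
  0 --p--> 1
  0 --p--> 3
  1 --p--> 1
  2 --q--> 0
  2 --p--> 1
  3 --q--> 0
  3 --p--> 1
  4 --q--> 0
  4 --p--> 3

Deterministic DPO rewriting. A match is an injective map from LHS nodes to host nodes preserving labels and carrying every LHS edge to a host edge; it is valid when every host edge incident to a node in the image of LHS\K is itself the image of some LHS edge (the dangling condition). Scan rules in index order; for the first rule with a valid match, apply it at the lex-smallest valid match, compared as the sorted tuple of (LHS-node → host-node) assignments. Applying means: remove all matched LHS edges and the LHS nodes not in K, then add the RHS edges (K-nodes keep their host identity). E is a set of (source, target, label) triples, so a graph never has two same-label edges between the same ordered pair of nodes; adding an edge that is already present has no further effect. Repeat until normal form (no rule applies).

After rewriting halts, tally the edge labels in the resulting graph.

start.  V:5 E:9  edges: 0-p->1 0-p->3 1-p->1 2-q->0 2-p->1 3-q->0 3-p->1 4-q->0 4-p->3
1. fire R2 via {0↦2, 1↦0, 2↦1}  →  V:4 E:6  edges: 0-p->3 1-p->1 3-q->0 3-p->1 4-q->0 4-p->3
2. fire R2 via {0↦4, 1↦0, 2↦3}  →  V:3 E:3  edges: 1-p->1 3-q->0 3-p->1
normal form: no rule applies after step 2
NF edges: [(1, 1, 'p'), (3, 0, 'q'), (3, 1, 'p')]

Answer: p:2 q:1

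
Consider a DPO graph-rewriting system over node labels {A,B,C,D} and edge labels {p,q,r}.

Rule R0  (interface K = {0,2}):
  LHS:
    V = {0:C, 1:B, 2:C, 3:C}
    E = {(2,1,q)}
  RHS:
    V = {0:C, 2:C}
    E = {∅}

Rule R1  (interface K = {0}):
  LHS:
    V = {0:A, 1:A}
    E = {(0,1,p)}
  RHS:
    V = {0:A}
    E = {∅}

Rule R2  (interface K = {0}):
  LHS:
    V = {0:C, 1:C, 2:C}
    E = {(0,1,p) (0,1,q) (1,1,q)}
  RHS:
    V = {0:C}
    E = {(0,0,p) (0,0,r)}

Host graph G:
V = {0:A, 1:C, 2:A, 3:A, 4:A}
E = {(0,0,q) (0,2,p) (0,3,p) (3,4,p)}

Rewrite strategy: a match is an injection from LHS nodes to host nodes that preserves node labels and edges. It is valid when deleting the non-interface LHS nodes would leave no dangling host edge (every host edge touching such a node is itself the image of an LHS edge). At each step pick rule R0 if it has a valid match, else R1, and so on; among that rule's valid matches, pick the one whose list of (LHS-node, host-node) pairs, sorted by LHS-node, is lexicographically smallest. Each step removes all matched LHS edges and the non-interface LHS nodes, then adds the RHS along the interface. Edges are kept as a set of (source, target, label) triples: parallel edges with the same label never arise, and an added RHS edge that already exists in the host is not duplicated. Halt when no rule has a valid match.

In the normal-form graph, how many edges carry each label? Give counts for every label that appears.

Answer: q:1

Steps:
start.  V:5 E:4  edges: 0-q->0 0-p->2 0-p->3 3-p->4
1. fire R1 via {0↦0, 1↦2}  →  V:4 E:3  edges: 0-q->0 0-p->3 3-p->4
2. fire R1 via {0↦3, 1↦4}  →  V:3 E:2  edges: 0-q->0 0-p->3
3. fire R1 via {0↦0, 1↦3}  →  V:2 E:1  edges: 0-q->0
halt: no rule applies after step 3
NF edges: [(0, 0, 'q')]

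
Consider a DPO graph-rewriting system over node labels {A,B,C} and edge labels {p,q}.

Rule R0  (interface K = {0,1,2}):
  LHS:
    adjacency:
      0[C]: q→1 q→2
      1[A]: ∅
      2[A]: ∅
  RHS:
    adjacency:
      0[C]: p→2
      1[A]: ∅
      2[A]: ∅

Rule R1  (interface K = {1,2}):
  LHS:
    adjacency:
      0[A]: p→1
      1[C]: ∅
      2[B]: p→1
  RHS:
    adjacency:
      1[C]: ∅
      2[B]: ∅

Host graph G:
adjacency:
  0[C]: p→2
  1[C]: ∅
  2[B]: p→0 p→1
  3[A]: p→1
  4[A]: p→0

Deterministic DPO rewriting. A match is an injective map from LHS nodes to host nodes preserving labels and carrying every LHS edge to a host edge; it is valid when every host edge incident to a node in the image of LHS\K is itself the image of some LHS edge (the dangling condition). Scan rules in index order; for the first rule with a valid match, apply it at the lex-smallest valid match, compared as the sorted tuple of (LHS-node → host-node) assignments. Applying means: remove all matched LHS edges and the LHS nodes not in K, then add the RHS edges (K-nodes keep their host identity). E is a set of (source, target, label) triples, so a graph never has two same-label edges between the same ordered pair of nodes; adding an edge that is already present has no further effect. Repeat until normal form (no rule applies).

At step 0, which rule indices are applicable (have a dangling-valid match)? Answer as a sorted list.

Answer: [R1]

Derivation:
R0: no valid match — LHS pattern not found
R1: 2 valid matches — {0↦3, 1↦1, 2↦2}, {0↦4, 1↦0, 2↦2}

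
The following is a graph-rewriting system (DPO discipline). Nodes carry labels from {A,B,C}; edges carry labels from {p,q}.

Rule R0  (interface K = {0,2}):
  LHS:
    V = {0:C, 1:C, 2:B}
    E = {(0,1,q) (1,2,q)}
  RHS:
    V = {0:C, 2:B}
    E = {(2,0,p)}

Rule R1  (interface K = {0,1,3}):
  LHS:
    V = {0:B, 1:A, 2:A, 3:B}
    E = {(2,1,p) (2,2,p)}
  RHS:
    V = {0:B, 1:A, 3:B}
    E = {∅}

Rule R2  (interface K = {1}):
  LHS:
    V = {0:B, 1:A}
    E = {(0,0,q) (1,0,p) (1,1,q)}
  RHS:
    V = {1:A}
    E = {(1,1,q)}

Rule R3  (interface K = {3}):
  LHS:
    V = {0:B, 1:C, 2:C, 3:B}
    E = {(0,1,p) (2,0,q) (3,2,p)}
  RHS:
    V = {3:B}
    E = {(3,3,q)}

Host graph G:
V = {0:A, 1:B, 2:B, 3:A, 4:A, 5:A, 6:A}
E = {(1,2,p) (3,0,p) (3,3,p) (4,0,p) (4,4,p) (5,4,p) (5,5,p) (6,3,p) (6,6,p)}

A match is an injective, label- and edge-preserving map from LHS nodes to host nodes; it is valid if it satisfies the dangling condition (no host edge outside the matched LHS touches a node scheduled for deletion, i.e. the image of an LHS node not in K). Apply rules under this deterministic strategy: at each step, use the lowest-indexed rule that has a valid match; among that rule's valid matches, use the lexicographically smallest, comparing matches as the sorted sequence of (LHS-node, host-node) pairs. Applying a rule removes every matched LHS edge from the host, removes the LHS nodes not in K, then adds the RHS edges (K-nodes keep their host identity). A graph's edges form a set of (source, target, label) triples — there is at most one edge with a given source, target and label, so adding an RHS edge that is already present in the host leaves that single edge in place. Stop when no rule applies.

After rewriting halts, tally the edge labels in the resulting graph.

Answer: p:1

Derivation:
start.  V:7 E:9  edges: 1-p->2 3-p->0 3-p->3 4-p->0 4-p->4 5-p->4 5-p->5 6-p->3 6-p->6
1. fire R1 via {0↦1, 1↦3, 2↦6, 3↦2}  →  V:6 E:7  edges: 1-p->2 3-p->0 3-p->3 4-p->0 4-p->4 5-p->4 5-p->5
2. fire R1 via {0↦1, 1↦0, 2↦3, 3↦2}  →  V:5 E:5  edges: 1-p->2 4-p->0 4-p->4 5-p->4 5-p->5
3. fire R1 via {0↦1, 1↦4, 2↦5, 3↦2}  →  V:4 E:3  edges: 1-p->2 4-p->0 4-p->4
4. fire R1 via {0↦1, 1↦0, 2↦4, 3↦2}  →  V:3 E:1  edges: 1-p->2
final graph: no rule applies after step 4
NF edges: [(1, 2, 'p')]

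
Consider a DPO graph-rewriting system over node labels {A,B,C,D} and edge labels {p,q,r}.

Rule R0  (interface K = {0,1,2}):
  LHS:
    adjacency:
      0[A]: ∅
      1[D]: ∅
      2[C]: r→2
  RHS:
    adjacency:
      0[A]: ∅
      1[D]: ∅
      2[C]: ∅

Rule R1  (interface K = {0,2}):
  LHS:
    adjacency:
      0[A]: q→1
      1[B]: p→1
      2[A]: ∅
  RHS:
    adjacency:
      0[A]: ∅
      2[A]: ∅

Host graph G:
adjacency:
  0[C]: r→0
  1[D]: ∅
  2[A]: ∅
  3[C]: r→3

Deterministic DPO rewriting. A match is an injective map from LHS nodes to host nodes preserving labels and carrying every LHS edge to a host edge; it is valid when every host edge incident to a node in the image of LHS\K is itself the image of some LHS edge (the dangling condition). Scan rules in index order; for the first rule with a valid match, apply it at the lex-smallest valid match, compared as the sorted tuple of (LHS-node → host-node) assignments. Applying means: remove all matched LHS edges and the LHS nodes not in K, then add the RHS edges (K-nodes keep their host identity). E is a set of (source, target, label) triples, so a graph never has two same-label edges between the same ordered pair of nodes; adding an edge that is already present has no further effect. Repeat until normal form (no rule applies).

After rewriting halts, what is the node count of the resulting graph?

initial: |V|=4 |E|=2  E = 0-r->0 3-r->3
step 1: apply R0 at {0↦2, 1↦1, 2↦0}  → |V|=4 |E|=1  E = 3-r->3
step 2: apply R0 at {0↦2, 1↦1, 2↦3}  → |V|=4 |E|=0  E = ∅
normal form: no rule applies after step 2
NF nodes: {0:C, 1:D, 2:A, 3:C}

Answer: 4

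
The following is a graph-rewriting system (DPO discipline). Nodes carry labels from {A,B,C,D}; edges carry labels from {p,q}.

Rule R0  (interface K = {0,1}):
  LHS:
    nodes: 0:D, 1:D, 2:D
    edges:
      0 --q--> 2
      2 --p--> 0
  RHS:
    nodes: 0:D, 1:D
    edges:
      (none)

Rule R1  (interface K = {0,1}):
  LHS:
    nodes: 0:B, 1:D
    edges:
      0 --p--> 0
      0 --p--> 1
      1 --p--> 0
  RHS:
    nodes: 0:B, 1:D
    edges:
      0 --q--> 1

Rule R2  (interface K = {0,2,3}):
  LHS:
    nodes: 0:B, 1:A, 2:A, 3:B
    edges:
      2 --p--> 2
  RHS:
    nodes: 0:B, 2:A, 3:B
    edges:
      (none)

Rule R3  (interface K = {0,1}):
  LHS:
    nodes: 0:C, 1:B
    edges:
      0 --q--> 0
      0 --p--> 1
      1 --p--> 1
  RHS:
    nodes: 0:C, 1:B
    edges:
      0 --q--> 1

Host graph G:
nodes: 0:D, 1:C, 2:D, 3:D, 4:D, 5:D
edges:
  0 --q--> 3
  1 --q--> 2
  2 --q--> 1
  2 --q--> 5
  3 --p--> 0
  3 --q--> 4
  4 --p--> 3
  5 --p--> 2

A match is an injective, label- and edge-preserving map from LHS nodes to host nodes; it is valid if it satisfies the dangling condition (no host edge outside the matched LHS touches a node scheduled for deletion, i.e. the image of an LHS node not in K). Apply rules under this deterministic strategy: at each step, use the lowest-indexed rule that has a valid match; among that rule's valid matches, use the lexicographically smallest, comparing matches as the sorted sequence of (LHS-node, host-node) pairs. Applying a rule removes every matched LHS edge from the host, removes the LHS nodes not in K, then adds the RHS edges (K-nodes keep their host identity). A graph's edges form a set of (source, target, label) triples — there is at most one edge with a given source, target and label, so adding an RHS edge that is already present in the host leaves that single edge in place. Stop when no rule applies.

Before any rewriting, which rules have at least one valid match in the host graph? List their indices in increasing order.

Answer: [R0]

Derivation:
R0: 6 valid matches — {0↦2, 1↦0, 2↦5}, {0↦2, 1↦3, 2↦5}, {0↦2, 1↦4, 2↦5} (+3 more)
R1: no valid match — LHS pattern not found
R2: no valid match — LHS pattern not found
R3: no valid match — LHS pattern not found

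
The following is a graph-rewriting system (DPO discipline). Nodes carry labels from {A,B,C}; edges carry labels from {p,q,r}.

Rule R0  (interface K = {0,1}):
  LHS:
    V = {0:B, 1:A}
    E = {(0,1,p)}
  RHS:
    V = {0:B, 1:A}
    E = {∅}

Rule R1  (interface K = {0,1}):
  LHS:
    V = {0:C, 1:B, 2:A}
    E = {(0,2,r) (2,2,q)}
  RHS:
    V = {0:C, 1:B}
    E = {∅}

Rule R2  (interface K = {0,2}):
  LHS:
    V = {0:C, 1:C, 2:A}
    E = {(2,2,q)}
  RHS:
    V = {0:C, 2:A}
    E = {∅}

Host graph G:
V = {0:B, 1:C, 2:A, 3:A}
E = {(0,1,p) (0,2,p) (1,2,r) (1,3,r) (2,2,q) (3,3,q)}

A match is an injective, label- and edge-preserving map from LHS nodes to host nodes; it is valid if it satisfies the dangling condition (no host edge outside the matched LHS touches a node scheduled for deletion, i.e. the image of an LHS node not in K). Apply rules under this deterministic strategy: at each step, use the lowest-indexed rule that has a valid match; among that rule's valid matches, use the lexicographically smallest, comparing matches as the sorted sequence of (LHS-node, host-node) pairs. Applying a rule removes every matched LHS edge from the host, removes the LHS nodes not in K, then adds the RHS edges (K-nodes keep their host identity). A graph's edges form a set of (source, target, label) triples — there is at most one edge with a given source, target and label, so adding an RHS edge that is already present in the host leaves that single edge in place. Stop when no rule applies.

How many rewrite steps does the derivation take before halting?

Answer: 3

Rewrite trace:
[0] host  ⇒  4 nodes, 6 edges  {0-p->1 0-p->2 1-r->2 1-r->3 2-q->2 3-q->3}
[1] R0 @ {0↦0, 1↦2}  ⇒  4 nodes, 5 edges  {0-p->1 1-r->2 1-r->3 2-q->2 3-q->3}
[2] R1 @ {0↦1, 1↦0, 2↦2}  ⇒  3 nodes, 3 edges  {0-p->1 1-r->3 3-q->3}
[3] R1 @ {0↦1, 1↦0, 2↦3}  ⇒  2 nodes, 1 edges  {0-p->1}
normal form: no rule applies after step 3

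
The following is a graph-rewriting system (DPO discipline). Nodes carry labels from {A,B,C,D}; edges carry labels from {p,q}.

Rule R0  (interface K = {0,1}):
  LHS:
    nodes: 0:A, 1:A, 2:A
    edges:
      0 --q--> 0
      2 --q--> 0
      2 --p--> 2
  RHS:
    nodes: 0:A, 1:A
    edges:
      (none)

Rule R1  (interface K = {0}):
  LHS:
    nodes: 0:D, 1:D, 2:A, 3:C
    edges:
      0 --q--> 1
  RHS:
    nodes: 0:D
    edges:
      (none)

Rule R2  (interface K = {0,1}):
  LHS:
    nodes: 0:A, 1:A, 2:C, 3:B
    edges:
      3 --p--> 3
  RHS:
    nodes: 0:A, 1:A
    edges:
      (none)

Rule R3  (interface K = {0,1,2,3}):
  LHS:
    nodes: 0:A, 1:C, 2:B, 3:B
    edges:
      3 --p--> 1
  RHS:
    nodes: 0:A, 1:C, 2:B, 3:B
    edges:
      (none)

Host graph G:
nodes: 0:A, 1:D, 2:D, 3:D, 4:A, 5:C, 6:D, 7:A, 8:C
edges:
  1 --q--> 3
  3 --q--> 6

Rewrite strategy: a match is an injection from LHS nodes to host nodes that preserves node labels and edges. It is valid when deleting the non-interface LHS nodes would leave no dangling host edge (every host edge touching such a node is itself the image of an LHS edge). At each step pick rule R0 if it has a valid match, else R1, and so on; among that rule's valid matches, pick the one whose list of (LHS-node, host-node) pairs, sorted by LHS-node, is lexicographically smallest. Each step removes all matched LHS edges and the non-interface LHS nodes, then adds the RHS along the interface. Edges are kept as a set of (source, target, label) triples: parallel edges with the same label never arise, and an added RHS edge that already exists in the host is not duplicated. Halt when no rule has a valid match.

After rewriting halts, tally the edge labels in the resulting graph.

initial: |V|=9 |E|=2  E = 1-q->3 3-q->6
step 1: apply R1 at {0↦3, 1↦6, 2↦0, 3↦5}  → |V|=6 |E|=1  E = 1-q->3
step 2: apply R1 at {0↦1, 1↦3, 2↦4, 3↦8}  → |V|=3 |E|=0  E = ∅
halt: no rule applies after step 2
NF edges: []

Answer: (no edges)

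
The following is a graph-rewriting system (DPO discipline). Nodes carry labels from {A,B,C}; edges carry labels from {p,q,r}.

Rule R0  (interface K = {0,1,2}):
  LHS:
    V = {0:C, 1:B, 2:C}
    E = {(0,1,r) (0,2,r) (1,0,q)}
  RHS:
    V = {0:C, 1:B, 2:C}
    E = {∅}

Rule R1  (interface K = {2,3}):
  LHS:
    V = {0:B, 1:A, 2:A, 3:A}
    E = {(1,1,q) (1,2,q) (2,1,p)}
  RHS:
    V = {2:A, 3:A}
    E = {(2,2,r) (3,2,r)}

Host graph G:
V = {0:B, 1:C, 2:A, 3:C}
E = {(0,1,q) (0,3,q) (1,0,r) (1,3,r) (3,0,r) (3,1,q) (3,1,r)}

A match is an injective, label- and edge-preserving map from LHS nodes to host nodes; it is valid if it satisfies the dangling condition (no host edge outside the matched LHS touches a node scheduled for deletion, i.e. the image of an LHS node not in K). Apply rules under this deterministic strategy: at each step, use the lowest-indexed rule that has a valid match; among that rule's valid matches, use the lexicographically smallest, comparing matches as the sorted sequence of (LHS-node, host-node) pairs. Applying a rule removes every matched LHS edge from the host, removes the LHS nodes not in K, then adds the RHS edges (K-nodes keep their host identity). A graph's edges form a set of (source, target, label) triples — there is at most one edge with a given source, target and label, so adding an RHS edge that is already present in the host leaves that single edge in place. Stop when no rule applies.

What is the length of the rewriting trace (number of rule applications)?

Answer: 2

Rewrite trace:
[0] host  ⇒  4 nodes, 7 edges  {0-q->1 0-q->3 1-r->0 1-r->3 3-r->0 3-q->1 3-r->1}
[1] R0 @ {0↦1, 1↦0, 2↦3}  ⇒  4 nodes, 4 edges  {0-q->3 3-r->0 3-q->1 3-r->1}
[2] R0 @ {0↦3, 1↦0, 2↦1}  ⇒  4 nodes, 1 edges  {3-q->1}
final graph: no rule applies after step 2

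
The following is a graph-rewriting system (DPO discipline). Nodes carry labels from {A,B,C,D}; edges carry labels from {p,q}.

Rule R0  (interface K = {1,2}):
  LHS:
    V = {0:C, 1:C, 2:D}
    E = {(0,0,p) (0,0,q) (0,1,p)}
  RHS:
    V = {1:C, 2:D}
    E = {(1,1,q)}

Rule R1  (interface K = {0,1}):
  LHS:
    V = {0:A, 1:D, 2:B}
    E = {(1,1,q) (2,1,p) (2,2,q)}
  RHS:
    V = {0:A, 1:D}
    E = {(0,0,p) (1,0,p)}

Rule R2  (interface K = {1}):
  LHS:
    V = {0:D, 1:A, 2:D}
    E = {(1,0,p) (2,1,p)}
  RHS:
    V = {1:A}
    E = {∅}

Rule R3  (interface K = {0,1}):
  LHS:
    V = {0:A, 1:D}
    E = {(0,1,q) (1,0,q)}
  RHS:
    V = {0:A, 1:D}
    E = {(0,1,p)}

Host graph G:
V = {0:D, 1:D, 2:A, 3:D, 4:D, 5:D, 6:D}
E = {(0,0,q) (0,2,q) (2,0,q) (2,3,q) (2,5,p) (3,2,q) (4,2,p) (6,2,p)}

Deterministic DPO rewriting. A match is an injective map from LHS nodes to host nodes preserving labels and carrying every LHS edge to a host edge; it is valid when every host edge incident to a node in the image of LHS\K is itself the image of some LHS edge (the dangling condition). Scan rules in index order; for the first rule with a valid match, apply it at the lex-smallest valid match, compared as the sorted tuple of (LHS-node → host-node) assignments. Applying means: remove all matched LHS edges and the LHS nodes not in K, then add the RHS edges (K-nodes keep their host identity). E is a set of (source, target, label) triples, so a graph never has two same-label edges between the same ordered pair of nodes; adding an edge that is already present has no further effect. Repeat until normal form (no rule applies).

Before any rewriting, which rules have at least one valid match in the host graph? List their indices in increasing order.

R0: no valid match — LHS pattern not found
R1: no valid match — LHS pattern not found
R2: 2 valid matches — {0↦5, 1↦2, 2↦4}, {0↦5, 1↦2, 2↦6}
R3: 2 valid matches — {0↦2, 1↦0}, {0↦2, 1↦3}

Answer: [R2,R3]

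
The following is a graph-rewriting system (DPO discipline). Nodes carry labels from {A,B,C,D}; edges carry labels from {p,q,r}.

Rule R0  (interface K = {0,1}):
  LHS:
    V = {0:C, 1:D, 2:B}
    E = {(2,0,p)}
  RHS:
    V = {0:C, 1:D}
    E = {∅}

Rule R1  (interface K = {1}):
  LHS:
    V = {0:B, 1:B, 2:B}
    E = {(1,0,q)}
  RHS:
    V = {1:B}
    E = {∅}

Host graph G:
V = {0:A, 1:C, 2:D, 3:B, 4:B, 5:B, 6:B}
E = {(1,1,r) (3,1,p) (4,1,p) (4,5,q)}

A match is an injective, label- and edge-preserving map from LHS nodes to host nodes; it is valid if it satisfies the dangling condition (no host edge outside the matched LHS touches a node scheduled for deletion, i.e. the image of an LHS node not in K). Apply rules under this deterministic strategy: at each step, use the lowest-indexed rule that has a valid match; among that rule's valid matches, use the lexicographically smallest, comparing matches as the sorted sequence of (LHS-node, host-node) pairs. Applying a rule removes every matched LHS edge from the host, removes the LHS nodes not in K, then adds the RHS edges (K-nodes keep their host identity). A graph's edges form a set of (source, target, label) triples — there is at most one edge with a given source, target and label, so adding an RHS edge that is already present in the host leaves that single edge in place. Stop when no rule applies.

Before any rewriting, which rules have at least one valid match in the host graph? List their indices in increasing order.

Answer: [R0,R1]

Steps:
R0: 1 valid match — {0↦1, 1↦2, 2↦3}
R1: 1 valid match — {0↦5, 1↦4, 2↦6}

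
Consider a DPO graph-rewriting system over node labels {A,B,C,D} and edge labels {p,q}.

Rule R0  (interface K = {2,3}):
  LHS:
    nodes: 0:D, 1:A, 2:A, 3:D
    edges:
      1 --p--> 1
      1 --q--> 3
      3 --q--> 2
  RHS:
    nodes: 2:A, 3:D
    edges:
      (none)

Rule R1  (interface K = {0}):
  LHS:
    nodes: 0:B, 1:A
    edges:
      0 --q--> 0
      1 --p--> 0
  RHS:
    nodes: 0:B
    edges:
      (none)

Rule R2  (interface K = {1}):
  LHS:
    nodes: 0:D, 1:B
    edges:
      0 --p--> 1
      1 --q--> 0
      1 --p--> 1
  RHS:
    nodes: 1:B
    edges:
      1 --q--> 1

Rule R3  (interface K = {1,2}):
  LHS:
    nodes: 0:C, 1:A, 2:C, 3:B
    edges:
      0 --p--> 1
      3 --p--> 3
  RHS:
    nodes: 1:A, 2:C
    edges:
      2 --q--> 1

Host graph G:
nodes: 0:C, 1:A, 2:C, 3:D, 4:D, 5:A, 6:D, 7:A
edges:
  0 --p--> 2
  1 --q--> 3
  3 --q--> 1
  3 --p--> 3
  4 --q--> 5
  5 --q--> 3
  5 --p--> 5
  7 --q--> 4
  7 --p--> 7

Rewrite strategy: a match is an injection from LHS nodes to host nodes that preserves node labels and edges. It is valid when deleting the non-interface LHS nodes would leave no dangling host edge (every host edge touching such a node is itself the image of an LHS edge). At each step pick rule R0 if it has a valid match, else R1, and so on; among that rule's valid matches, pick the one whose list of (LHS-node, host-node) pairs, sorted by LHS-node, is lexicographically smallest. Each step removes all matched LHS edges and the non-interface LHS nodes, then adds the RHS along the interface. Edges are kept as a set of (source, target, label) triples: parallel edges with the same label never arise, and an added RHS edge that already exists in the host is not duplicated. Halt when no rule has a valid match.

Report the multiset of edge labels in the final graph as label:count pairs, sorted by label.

Answer: p:2 q:1

Derivation:
initial: |V|=8 |E|=9  E = 0-p->2 1-q->3 3-q->1 3-p->3 4-q->5 5-q->3 5-p->5 7-q->4 7-p->7
step 1: apply R0 at {0↦6, 1↦7, 2↦5, 3↦4}  → |V|=6 |E|=6  E = 0-p->2 1-q->3 3-q->1 3-p->3 5-q->3 5-p->5
step 2: apply R0 at {0↦4, 1↦5, 2↦1, 3↦3}  → |V|=4 |E|=3  E = 0-p->2 1-q->3 3-p->3
final graph: no rule applies after step 2
NF edges: [(0, 2, 'p'), (1, 3, 'q'), (3, 3, 'p')]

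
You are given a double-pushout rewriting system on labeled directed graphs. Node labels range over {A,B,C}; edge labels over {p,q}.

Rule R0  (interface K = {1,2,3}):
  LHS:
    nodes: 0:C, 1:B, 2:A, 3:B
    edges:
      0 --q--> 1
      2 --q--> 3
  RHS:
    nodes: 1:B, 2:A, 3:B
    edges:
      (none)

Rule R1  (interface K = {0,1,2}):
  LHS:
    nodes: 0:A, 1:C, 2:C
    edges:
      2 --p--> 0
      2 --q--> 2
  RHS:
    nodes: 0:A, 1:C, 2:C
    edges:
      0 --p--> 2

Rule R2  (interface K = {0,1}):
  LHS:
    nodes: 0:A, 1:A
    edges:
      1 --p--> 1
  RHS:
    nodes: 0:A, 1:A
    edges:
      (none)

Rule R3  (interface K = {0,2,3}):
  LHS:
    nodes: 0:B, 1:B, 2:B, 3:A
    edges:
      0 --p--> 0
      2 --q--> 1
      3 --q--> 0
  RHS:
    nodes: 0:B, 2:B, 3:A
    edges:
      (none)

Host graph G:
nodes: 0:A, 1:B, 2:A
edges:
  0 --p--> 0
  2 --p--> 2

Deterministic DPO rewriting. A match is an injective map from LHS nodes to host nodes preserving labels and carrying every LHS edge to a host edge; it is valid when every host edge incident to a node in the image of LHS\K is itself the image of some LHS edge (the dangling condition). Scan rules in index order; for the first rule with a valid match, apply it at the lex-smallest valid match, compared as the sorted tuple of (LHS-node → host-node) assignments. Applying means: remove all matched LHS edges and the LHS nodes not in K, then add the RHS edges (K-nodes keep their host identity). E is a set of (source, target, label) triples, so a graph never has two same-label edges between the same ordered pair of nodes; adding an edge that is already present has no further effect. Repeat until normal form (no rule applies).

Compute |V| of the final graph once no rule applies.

[0] host  ⇒  3 nodes, 2 edges  {0-p->0 2-p->2}
[1] R2 @ {0↦0, 1↦2}  ⇒  3 nodes, 1 edges  {0-p->0}
[2] R2 @ {0↦2, 1↦0}  ⇒  3 nodes, 0 edges  {∅}
normal form: no rule applies after step 2
NF nodes: {0:A, 1:B, 2:A}

Answer: 3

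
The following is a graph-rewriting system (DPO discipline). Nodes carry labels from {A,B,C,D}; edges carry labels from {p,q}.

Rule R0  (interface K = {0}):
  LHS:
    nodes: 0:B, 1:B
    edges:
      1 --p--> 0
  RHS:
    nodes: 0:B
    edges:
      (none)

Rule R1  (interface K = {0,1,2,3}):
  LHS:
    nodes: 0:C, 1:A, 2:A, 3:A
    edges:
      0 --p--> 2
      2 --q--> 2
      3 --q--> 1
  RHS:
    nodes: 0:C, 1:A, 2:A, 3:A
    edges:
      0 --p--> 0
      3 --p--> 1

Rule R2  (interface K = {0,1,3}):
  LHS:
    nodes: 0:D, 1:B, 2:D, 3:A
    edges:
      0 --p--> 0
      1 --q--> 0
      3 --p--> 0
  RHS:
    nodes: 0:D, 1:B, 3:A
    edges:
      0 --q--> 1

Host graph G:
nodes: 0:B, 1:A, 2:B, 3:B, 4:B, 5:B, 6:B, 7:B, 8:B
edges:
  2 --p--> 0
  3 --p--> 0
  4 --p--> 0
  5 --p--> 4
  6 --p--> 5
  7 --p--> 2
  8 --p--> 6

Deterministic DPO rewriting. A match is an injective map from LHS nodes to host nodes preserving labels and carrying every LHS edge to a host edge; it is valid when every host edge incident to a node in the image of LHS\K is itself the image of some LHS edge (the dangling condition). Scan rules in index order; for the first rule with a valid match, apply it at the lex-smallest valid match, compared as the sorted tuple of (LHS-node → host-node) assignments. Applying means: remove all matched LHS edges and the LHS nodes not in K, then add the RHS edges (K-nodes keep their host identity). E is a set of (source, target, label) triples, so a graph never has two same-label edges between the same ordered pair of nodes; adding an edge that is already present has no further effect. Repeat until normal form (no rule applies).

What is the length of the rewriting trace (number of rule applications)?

Answer: 7

Derivation:
[0] host  ⇒  9 nodes, 7 edges  {2-p->0 3-p->0 4-p->0 5-p->4 6-p->5 7-p->2 8-p->6}
[1] R0 @ {0↦0, 1↦3}  ⇒  8 nodes, 6 edges  {2-p->0 4-p->0 5-p->4 6-p->5 7-p->2 8-p->6}
[2] R0 @ {0↦2, 1↦7}  ⇒  7 nodes, 5 edges  {2-p->0 4-p->0 5-p->4 6-p->5 8-p->6}
[3] R0 @ {0↦0, 1↦2}  ⇒  6 nodes, 4 edges  {4-p->0 5-p->4 6-p->5 8-p->6}
[4] R0 @ {0↦6, 1↦8}  ⇒  5 nodes, 3 edges  {4-p->0 5-p->4 6-p->5}
[5] R0 @ {0↦5, 1↦6}  ⇒  4 nodes, 2 edges  {4-p->0 5-p->4}
[6] R0 @ {0↦4, 1↦5}  ⇒  3 nodes, 1 edges  {4-p->0}
[7] R0 @ {0↦0, 1↦4}  ⇒  2 nodes, 0 edges  {∅}
final graph: no rule applies after step 7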